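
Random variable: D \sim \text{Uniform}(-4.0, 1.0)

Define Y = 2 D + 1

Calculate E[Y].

For Y = 2D + 1:
E[Y] = 2 * E[D] + 1
E[D] = (-4 + 1)/2 = -1.5
E[Y] = 2 * (-1.5) + 1 = -2

-2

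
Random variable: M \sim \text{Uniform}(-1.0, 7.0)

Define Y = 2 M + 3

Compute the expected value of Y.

For Y = 2M + 3:
E[Y] = 2 * E[M] + 3
E[M] = (-1 + 7)/2 = 3
E[Y] = 2 * 3 + 3 = 9

9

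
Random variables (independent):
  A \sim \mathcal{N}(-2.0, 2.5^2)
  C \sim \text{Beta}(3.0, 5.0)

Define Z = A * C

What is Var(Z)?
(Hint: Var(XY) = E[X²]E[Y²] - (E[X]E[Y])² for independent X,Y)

Var(XY) = E[X²]E[Y²] - (E[X]E[Y])²
E[A] = -2, Var(A) = 6.25
E[C] = 0.375, Var(C) = 0.026041667
E[A²] = 6.25 + (-2)² = 10.25
E[C²] = 0.026041667 + 0.375² = 0.16666667
Var(Z) = 10.25*0.16666667 - (-2*0.375)²
= 1.7083333 - 0.5625 = 1.1458333

1.1458333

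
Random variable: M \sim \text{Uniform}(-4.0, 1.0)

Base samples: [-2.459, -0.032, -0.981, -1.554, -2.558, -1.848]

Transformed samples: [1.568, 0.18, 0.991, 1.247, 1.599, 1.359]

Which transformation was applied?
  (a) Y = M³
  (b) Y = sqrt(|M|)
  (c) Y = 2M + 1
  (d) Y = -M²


Checking option (b) Y = sqrt(|M|):
  M = -2.459 -> Y = 1.568 ✓
  M = -0.032 -> Y = 0.18 ✓
  M = -0.981 -> Y = 0.991 ✓
All samples match this transformation.

(b) sqrt(|M|)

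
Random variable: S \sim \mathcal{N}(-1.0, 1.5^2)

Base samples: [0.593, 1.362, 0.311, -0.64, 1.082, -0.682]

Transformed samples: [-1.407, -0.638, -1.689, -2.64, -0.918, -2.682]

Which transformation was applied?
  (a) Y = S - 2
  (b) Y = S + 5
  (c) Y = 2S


Checking option (a) Y = S - 2:
  S = 0.593 -> Y = -1.407 ✓
  S = 1.362 -> Y = -0.638 ✓
  S = 0.311 -> Y = -1.689 ✓
All samples match this transformation.

(a) S - 2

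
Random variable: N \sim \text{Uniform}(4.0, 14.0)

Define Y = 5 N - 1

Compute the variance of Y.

For Y = aN + b: Var(Y) = a² * Var(N)
Var(N) = (14 - 4)^2/12 = 8.3333333
Var(Y) = 5² * 8.3333333 = 25 * 8.3333333 = 208.33333

208.33333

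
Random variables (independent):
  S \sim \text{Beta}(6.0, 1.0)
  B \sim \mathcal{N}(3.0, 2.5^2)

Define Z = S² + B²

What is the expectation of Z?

E[Z] = E[S²] + E[B²]
E[S²] = Var(S) + E[S]² = 0.015306122 + 0.73469388 = 0.75
E[B²] = Var(B) + E[B]² = 6.25 + 9 = 15.25
E[Z] = 0.75 + 15.25 = 16

16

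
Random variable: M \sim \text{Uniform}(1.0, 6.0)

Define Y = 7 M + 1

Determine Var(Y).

For Y = aM + b: Var(Y) = a² * Var(M)
Var(M) = (6 - 1)^2/12 = 2.0833333
Var(Y) = 7² * 2.0833333 = 49 * 2.0833333 = 102.08333

102.08333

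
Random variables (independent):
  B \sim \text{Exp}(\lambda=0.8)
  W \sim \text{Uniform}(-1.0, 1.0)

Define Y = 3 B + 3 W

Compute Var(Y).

For independent RVs: Var(aX + bY) = a²Var(X) + b²Var(Y)
Var(B) = 1.5625
Var(W) = 0.33333333
Var(Y) = 3²*1.5625 + 3²*0.33333333
= 9*1.5625 + 9*0.33333333 = 17.0625

17.0625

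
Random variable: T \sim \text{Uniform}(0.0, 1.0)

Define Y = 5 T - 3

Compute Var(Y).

For Y = aT + b: Var(Y) = a² * Var(T)
Var(T) = (1 - 0)^2/12 = 0.083333333
Var(Y) = 5² * 0.083333333 = 25 * 0.083333333 = 2.0833333

2.0833333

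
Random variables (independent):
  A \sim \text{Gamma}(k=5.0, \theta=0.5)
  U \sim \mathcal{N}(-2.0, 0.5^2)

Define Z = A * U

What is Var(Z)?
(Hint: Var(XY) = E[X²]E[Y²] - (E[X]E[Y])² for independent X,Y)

Var(XY) = E[X²]E[Y²] - (E[X]E[Y])²
E[A] = 2.5, Var(A) = 1.25
E[U] = -2, Var(U) = 0.25
E[A²] = 1.25 + 2.5² = 7.5
E[U²] = 0.25 + (-2)² = 4.25
Var(Z) = 7.5*4.25 - (2.5*(-2))²
= 31.875 - 25 = 6.875

6.875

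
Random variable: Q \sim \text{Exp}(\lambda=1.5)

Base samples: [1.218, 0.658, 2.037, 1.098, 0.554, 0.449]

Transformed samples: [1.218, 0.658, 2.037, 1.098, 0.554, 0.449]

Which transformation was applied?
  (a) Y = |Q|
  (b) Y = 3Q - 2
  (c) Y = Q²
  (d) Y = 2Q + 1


Checking option (a) Y = |Q|:
  Q = 1.218 -> Y = 1.218 ✓
  Q = 0.658 -> Y = 0.658 ✓
  Q = 2.037 -> Y = 2.037 ✓
All samples match this transformation.

(a) |Q|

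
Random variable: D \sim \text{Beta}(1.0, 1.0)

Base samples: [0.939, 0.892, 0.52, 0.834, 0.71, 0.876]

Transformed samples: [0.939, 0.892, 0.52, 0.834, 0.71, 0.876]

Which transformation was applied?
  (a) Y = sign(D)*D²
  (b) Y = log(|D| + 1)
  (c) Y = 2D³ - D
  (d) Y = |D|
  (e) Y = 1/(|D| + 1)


Checking option (d) Y = |D|:
  D = 0.939 -> Y = 0.939 ✓
  D = 0.892 -> Y = 0.892 ✓
  D = 0.52 -> Y = 0.52 ✓
All samples match this transformation.

(d) |D|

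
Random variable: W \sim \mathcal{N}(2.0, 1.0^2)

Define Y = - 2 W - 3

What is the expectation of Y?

For Y = -2W - 3:
E[Y] = -2 * E[W] - 3
E[W] = 2.0 = 2
E[Y] = -2 * 2 - 3 = -7

-7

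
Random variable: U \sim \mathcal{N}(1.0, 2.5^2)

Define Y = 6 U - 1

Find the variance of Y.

For Y = aU + b: Var(Y) = a² * Var(U)
Var(U) = 2.5^2 = 6.25
Var(Y) = 6² * 6.25 = 36 * 6.25 = 225

225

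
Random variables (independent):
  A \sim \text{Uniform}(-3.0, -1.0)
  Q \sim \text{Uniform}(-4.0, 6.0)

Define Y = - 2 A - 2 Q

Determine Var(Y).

For independent RVs: Var(aX + bY) = a²Var(X) + b²Var(Y)
Var(A) = 0.33333333
Var(Q) = 8.3333333
Var(Y) = (-2)²*0.33333333 + (-2)²*8.3333333
= 4*0.33333333 + 4*8.3333333 = 34.666667

34.666667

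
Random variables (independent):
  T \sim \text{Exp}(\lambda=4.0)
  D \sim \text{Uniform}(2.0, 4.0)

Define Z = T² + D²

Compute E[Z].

E[Z] = E[T²] + E[D²]
E[T²] = Var(T) + E[T]² = 0.0625 + 0.0625 = 0.125
E[D²] = Var(D) + E[D]² = 0.33333333 + 9 = 9.3333333
E[Z] = 0.125 + 9.3333333 = 9.4583333

9.4583333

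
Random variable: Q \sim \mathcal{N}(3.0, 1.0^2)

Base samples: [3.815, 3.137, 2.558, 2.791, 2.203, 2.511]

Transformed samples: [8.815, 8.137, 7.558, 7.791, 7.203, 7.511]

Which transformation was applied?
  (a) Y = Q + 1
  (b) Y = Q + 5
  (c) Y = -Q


Checking option (b) Y = Q + 5:
  Q = 3.815 -> Y = 8.815 ✓
  Q = 3.137 -> Y = 8.137 ✓
  Q = 2.558 -> Y = 7.558 ✓
All samples match this transformation.

(b) Q + 5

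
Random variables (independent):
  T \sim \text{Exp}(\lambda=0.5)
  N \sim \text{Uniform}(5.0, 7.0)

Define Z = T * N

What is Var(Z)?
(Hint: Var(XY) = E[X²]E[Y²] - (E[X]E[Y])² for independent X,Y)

Var(XY) = E[X²]E[Y²] - (E[X]E[Y])²
E[T] = 2, Var(T) = 4
E[N] = 6, Var(N) = 0.33333333
E[T²] = 4 + 2² = 8
E[N²] = 0.33333333 + 6² = 36.333333
Var(Z) = 8*36.333333 - (2*6)²
= 290.66667 - 144 = 146.66667

146.66667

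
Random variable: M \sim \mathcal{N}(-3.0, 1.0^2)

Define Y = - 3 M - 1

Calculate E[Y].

For Y = -3M - 1:
E[Y] = -3 * E[M] - 1
E[M] = -3.0 = -3
E[Y] = -3 * (-3) - 1 = 8

8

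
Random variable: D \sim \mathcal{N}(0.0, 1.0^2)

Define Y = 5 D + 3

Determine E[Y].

For Y = 5D + 3:
E[Y] = 5 * E[D] + 3
E[D] = 0.0 = 0
E[Y] = 5 * 0 + 3 = 3

3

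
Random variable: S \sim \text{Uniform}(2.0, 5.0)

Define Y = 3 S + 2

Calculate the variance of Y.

For Y = aS + b: Var(Y) = a² * Var(S)
Var(S) = (5 - 2)^2/12 = 0.75
Var(Y) = 3² * 0.75 = 9 * 0.75 = 6.75

6.75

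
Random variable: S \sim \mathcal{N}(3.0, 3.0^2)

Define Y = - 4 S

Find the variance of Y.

For Y = aS + b: Var(Y) = a² * Var(S)
Var(S) = 3.0^2 = 9
Var(Y) = (-4)² * 9 = 16 * 9 = 144

144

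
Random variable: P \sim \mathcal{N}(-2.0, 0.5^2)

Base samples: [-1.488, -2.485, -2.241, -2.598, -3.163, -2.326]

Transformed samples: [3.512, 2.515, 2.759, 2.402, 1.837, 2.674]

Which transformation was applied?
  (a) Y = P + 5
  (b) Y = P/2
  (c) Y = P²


Checking option (a) Y = P + 5:
  P = -1.488 -> Y = 3.512 ✓
  P = -2.485 -> Y = 2.515 ✓
  P = -2.241 -> Y = 2.759 ✓
All samples match this transformation.

(a) P + 5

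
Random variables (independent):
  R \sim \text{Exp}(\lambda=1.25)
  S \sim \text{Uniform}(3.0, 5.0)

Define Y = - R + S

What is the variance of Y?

For independent RVs: Var(aX + bY) = a²Var(X) + b²Var(Y)
Var(R) = 0.64
Var(S) = 0.33333333
Var(Y) = (-1)²*0.64 + 1²*0.33333333
= 1*0.64 + 1*0.33333333 = 0.97333333

0.97333333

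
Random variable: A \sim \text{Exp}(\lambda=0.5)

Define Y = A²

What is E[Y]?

Using E[X²] = Var(X) + (E[X])²:
E[A] = 2
Var(A) = 1/0.5^2 = 4
E[A²] = 4 + 2² = 4 + 4 = 8

8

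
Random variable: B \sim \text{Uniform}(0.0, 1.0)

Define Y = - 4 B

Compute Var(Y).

For Y = aB + b: Var(Y) = a² * Var(B)
Var(B) = (1 - 0)^2/12 = 0.083333333
Var(Y) = (-4)² * 0.083333333 = 16 * 0.083333333 = 1.3333333

1.3333333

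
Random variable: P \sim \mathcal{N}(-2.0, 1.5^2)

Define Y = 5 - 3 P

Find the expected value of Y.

For Y = -3P + 5:
E[Y] = -3 * E[P] + 5
E[P] = -2.0 = -2
E[Y] = -3 * (-2) + 5 = 11

11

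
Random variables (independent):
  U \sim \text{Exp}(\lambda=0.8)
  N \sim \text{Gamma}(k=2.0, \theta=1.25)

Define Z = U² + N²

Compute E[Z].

E[Z] = E[U²] + E[N²]
E[U²] = Var(U) + E[U]² = 1.5625 + 1.5625 = 3.125
E[N²] = Var(N) + E[N]² = 3.125 + 6.25 = 9.375
E[Z] = 3.125 + 9.375 = 12.5

12.5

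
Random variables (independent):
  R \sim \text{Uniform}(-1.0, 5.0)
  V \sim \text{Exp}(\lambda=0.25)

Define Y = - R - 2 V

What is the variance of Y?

For independent RVs: Var(aX + bY) = a²Var(X) + b²Var(Y)
Var(R) = 3
Var(V) = 16
Var(Y) = (-1)²*3 + (-2)²*16
= 1*3 + 4*16 = 67

67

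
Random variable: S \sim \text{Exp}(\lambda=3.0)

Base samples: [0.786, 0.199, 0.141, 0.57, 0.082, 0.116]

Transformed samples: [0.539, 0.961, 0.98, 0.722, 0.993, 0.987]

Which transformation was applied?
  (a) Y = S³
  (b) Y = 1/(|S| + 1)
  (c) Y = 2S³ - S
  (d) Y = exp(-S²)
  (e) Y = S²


Checking option (d) Y = exp(-S²):
  S = 0.786 -> Y = 0.539 ✓
  S = 0.199 -> Y = 0.961 ✓
  S = 0.141 -> Y = 0.98 ✓
All samples match this transformation.

(d) exp(-S²)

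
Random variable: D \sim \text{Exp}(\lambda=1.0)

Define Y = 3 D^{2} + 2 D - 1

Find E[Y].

E[Y] = 3*E[D²] + 2*E[D] - 1
E[D] = 1
E[D²] = Var(D) + (E[D])² = 1 + 1 = 2
E[Y] = 3*2 + 2*1 - 1 = 7

7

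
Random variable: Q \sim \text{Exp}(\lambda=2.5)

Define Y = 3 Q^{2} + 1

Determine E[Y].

E[Y] = 3*E[Q²] + 1
E[Q] = 0.4
E[Q²] = Var(Q) + (E[Q])² = 0.16 + 0.16 = 0.32
E[Y] = 3*0.32 + 1 = 1.96

1.96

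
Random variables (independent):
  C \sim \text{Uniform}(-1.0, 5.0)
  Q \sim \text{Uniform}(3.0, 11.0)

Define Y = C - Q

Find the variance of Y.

For independent RVs: Var(aX + bY) = a²Var(X) + b²Var(Y)
Var(C) = 3
Var(Q) = 5.3333333
Var(Y) = 1²*3 + (-1)²*5.3333333
= 1*3 + 1*5.3333333 = 8.3333333

8.3333333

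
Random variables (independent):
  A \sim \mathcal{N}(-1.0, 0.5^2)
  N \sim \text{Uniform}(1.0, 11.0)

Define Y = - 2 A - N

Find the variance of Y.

For independent RVs: Var(aX + bY) = a²Var(X) + b²Var(Y)
Var(A) = 0.25
Var(N) = 8.3333333
Var(Y) = (-2)²*0.25 + (-1)²*8.3333333
= 4*0.25 + 1*8.3333333 = 9.3333333

9.3333333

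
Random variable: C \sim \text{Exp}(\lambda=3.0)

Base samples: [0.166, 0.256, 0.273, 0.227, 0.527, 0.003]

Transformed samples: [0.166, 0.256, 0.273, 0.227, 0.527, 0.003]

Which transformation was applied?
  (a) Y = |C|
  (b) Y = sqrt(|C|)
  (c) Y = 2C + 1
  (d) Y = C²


Checking option (a) Y = |C|:
  C = 0.166 -> Y = 0.166 ✓
  C = 0.256 -> Y = 0.256 ✓
  C = 0.273 -> Y = 0.273 ✓
All samples match this transformation.

(a) |C|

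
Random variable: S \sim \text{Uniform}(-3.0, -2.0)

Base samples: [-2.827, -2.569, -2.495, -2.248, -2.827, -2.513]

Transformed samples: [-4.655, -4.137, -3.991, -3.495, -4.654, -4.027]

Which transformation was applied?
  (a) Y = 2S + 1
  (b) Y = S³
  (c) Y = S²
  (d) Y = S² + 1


Checking option (a) Y = 2S + 1:
  S = -2.827 -> Y = -4.655 ✓
  S = -2.569 -> Y = -4.137 ✓
  S = -2.495 -> Y = -3.991 ✓
All samples match this transformation.

(a) 2S + 1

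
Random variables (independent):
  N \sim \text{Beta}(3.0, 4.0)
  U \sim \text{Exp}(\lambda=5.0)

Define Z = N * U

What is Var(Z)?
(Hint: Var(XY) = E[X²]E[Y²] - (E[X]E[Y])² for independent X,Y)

Var(XY) = E[X²]E[Y²] - (E[X]E[Y])²
E[N] = 0.42857143, Var(N) = 0.030612245
E[U] = 0.2, Var(U) = 0.04
E[N²] = 0.030612245 + 0.42857143² = 0.21428571
E[U²] = 0.04 + 0.2² = 0.08
Var(Z) = 0.21428571*0.08 - (0.42857143*0.2)²
= 0.017142857 - 0.0073469388 = 0.0097959184

0.0097959184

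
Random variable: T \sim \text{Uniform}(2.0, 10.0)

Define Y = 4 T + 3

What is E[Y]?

For Y = 4T + 3:
E[Y] = 4 * E[T] + 3
E[T] = (2 + 10)/2 = 6
E[Y] = 4 * 6 + 3 = 27

27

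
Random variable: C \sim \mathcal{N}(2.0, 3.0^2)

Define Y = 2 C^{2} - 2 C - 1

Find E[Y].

E[Y] = 2*E[C²] - 2*E[C] - 1
E[C] = 2
E[C²] = Var(C) + (E[C])² = 9 + 4 = 13
E[Y] = 2*13 - 2*2 - 1 = 21

21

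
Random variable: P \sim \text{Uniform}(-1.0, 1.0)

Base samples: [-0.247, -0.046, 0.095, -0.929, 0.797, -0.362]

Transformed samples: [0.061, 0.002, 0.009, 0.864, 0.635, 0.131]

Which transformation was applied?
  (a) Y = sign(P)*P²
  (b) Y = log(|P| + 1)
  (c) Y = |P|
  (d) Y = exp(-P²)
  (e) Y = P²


Checking option (e) Y = P²:
  P = -0.247 -> Y = 0.061 ✓
  P = -0.046 -> Y = 0.002 ✓
  P = 0.095 -> Y = 0.009 ✓
All samples match this transformation.

(e) P²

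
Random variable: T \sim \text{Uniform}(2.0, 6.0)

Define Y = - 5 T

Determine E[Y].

For Y = -5T:
E[Y] = -5 * E[T]
E[T] = (2 + 6)/2 = 4
E[Y] = -5 * 4 = -20

-20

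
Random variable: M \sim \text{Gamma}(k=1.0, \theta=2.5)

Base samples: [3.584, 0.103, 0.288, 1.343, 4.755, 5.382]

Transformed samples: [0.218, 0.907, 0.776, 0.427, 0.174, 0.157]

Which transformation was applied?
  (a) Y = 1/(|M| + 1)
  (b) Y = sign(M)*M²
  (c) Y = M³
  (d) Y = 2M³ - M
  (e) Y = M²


Checking option (a) Y = 1/(|M| + 1):
  M = 3.584 -> Y = 0.218 ✓
  M = 0.103 -> Y = 0.907 ✓
  M = 0.288 -> Y = 0.776 ✓
All samples match this transformation.

(a) 1/(|M| + 1)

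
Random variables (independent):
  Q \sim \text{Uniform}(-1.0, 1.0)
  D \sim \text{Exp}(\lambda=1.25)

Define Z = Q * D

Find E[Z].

For independent RVs: E[XY] = E[X]*E[Y]
E[Q] = 0
E[D] = 0.8
E[Z] = 0 * 0.8 = 0

0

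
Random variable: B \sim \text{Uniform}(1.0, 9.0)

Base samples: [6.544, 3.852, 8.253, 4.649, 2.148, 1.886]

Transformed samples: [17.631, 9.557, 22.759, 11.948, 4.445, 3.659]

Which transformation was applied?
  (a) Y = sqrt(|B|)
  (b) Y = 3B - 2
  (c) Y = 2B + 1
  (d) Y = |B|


Checking option (b) Y = 3B - 2:
  B = 6.544 -> Y = 17.631 ✓
  B = 3.852 -> Y = 9.557 ✓
  B = 8.253 -> Y = 22.759 ✓
All samples match this transformation.

(b) 3B - 2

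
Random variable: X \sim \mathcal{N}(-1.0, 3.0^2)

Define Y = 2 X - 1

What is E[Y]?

For Y = 2X - 1:
E[Y] = 2 * E[X] - 1
E[X] = -1.0 = -1
E[Y] = 2 * (-1) - 1 = -3

-3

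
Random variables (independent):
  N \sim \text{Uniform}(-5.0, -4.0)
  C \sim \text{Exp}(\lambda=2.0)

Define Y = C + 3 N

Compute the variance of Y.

For independent RVs: Var(aX + bY) = a²Var(X) + b²Var(Y)
Var(N) = 0.083333333
Var(C) = 0.25
Var(Y) = 3²*0.083333333 + 1²*0.25
= 9*0.083333333 + 1*0.25 = 1

1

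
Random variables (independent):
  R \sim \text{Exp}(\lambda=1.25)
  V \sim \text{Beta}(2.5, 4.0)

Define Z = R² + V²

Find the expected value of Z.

E[Z] = E[R²] + E[V²]
E[R²] = Var(R) + E[R]² = 0.64 + 0.64 = 1.28
E[V²] = Var(V) + E[V]² = 0.031558185 + 0.14792899 = 0.17948718
E[Z] = 1.28 + 0.17948718 = 1.4594872

1.4594872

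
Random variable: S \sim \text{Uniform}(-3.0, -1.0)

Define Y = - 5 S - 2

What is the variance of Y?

For Y = aS + b: Var(Y) = a² * Var(S)
Var(S) = (-1 + 3)^2/12 = 0.33333333
Var(Y) = (-5)² * 0.33333333 = 25 * 0.33333333 = 8.3333333

8.3333333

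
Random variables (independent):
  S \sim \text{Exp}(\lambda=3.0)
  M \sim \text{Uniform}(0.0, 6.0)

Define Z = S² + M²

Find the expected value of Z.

E[Z] = E[S²] + E[M²]
E[S²] = Var(S) + E[S]² = 0.11111111 + 0.11111111 = 0.22222222
E[M²] = Var(M) + E[M]² = 3 + 9 = 12
E[Z] = 0.22222222 + 12 = 12.222222

12.222222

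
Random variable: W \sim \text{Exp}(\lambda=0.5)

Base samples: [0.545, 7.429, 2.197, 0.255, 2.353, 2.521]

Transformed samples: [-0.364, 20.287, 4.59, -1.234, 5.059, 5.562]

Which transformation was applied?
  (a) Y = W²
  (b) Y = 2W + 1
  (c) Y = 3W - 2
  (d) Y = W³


Checking option (c) Y = 3W - 2:
  W = 0.545 -> Y = -0.364 ✓
  W = 7.429 -> Y = 20.287 ✓
  W = 2.197 -> Y = 4.59 ✓
All samples match this transformation.

(c) 3W - 2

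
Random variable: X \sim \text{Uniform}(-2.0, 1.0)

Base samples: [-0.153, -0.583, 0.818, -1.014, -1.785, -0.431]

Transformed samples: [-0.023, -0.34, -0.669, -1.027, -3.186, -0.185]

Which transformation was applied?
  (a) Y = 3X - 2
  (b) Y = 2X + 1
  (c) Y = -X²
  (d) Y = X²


Checking option (c) Y = -X²:
  X = -0.153 -> Y = -0.023 ✓
  X = -0.583 -> Y = -0.34 ✓
  X = 0.818 -> Y = -0.669 ✓
All samples match this transformation.

(c) -X²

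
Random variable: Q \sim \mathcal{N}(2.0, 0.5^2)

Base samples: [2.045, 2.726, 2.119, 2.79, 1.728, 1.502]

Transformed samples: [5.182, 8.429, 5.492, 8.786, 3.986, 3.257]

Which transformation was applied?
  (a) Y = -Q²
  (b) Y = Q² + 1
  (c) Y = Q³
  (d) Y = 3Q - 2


Checking option (b) Y = Q² + 1:
  Q = 2.045 -> Y = 5.182 ✓
  Q = 2.726 -> Y = 8.429 ✓
  Q = 2.119 -> Y = 5.492 ✓
All samples match this transformation.

(b) Q² + 1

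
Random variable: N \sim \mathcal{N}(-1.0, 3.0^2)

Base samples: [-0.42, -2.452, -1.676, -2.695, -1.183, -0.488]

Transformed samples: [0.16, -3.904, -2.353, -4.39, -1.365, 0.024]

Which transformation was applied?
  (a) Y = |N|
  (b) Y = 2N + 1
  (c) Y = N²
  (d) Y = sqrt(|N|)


Checking option (b) Y = 2N + 1:
  N = -0.42 -> Y = 0.16 ✓
  N = -2.452 -> Y = -3.904 ✓
  N = -1.676 -> Y = -2.353 ✓
All samples match this transformation.

(b) 2N + 1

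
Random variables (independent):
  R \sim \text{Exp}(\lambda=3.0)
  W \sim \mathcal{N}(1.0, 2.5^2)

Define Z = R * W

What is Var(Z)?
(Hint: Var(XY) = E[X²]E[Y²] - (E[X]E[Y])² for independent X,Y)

Var(XY) = E[X²]E[Y²] - (E[X]E[Y])²
E[R] = 0.33333333, Var(R) = 0.11111111
E[W] = 1, Var(W) = 6.25
E[R²] = 0.11111111 + 0.33333333² = 0.22222222
E[W²] = 6.25 + 1² = 7.25
Var(Z) = 0.22222222*7.25 - (0.33333333*1)²
= 1.6111111 - 0.11111111 = 1.5

1.5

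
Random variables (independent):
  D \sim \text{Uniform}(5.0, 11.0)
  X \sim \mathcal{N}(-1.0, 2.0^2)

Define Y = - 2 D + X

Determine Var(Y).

For independent RVs: Var(aX + bY) = a²Var(X) + b²Var(Y)
Var(D) = 3
Var(X) = 4
Var(Y) = (-2)²*3 + 1²*4
= 4*3 + 1*4 = 16

16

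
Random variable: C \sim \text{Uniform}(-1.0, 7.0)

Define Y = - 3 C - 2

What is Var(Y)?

For Y = aC + b: Var(Y) = a² * Var(C)
Var(C) = (7 + 1)^2/12 = 5.3333333
Var(Y) = (-3)² * 5.3333333 = 9 * 5.3333333 = 48

48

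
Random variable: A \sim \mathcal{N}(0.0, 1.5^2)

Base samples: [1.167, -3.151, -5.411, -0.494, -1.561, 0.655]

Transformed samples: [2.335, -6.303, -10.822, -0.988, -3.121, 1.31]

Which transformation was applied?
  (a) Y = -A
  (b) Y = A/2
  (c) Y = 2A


Checking option (c) Y = 2A:
  A = 1.167 -> Y = 2.335 ✓
  A = -3.151 -> Y = -6.303 ✓
  A = -5.411 -> Y = -10.822 ✓
All samples match this transformation.

(c) 2A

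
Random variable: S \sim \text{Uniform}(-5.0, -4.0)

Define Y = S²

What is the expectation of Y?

E[S²] = Var(S) + (E[S])² = 0.083333333 + 20.25 = 20.333333

20.333333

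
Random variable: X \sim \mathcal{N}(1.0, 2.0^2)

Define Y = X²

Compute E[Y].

E[X²] = Var(X) + (E[X])² = 4 + 1 = 5

5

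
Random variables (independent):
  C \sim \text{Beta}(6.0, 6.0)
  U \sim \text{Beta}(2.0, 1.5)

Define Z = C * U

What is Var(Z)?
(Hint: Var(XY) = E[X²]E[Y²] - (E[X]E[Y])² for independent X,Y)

Var(XY) = E[X²]E[Y²] - (E[X]E[Y])²
E[C] = 0.5, Var(C) = 0.019230769
E[U] = 0.57142857, Var(U) = 0.054421769
E[C²] = 0.019230769 + 0.5² = 0.26923077
E[U²] = 0.054421769 + 0.57142857² = 0.38095238
Var(Z) = 0.26923077*0.38095238 - (0.5*0.57142857)²
= 0.1025641 - 0.081632653 = 0.02093145

0.02093145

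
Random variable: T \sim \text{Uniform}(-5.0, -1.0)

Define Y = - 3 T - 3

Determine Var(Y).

For Y = aT + b: Var(Y) = a² * Var(T)
Var(T) = (-1 + 5)^2/12 = 1.3333333
Var(Y) = (-3)² * 1.3333333 = 9 * 1.3333333 = 12

12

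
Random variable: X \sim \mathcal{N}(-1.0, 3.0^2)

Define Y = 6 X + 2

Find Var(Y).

For Y = aX + b: Var(Y) = a² * Var(X)
Var(X) = 3.0^2 = 9
Var(Y) = 6² * 9 = 36 * 9 = 324

324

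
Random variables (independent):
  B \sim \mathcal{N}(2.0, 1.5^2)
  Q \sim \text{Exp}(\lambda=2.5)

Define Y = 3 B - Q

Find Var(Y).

For independent RVs: Var(aX + bY) = a²Var(X) + b²Var(Y)
Var(B) = 2.25
Var(Q) = 0.16
Var(Y) = 3²*2.25 + (-1)²*0.16
= 9*2.25 + 1*0.16 = 20.41

20.41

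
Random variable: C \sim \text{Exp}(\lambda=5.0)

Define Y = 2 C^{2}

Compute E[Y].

E[Y] = 2*E[C²]
E[C] = 0.2
E[C²] = Var(C) + (E[C])² = 0.04 + 0.04 = 0.08
E[Y] = 2*0.08 = 0.16

0.16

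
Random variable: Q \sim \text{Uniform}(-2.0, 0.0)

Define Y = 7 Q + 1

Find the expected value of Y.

For Y = 7Q + 1:
E[Y] = 7 * E[Q] + 1
E[Q] = (-2 + 0)/2 = -1
E[Y] = 7 * (-1) + 1 = -6

-6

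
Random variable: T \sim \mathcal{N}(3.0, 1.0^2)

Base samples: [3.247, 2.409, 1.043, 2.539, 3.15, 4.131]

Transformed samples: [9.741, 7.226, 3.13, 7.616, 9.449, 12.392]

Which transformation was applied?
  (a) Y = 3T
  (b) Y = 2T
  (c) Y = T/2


Checking option (a) Y = 3T:
  T = 3.247 -> Y = 9.741 ✓
  T = 2.409 -> Y = 7.226 ✓
  T = 1.043 -> Y = 3.13 ✓
All samples match this transformation.

(a) 3T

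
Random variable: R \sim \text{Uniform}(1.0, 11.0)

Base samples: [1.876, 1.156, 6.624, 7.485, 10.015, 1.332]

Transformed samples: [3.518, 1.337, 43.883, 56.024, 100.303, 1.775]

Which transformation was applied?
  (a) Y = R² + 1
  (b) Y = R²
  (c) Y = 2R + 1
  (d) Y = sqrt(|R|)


Checking option (b) Y = R²:
  R = 1.876 -> Y = 3.518 ✓
  R = 1.156 -> Y = 1.337 ✓
  R = 6.624 -> Y = 43.883 ✓
All samples match this transformation.

(b) R²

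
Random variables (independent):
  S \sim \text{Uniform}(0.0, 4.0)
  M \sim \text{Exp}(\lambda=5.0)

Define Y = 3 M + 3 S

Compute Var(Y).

For independent RVs: Var(aX + bY) = a²Var(X) + b²Var(Y)
Var(S) = 1.3333333
Var(M) = 0.04
Var(Y) = 3²*1.3333333 + 3²*0.04
= 9*1.3333333 + 9*0.04 = 12.36

12.36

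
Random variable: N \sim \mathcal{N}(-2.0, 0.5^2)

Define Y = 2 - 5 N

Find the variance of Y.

For Y = aN + b: Var(Y) = a² * Var(N)
Var(N) = 0.5^2 = 0.25
Var(Y) = (-5)² * 0.25 = 25 * 0.25 = 6.25

6.25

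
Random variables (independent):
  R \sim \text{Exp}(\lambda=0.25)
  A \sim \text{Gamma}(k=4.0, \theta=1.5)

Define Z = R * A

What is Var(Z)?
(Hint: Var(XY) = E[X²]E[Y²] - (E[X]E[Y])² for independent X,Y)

Var(XY) = E[X²]E[Y²] - (E[X]E[Y])²
E[R] = 4, Var(R) = 16
E[A] = 6, Var(A) = 9
E[R²] = 16 + 4² = 32
E[A²] = 9 + 6² = 45
Var(Z) = 32*45 - (4*6)²
= 1440 - 576 = 864

864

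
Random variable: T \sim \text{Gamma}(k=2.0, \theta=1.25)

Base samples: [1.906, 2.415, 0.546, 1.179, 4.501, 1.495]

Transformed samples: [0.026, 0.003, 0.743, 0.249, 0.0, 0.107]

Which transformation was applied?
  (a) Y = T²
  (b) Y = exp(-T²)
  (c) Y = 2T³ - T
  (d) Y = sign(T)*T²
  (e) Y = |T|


Checking option (b) Y = exp(-T²):
  T = 1.906 -> Y = 0.026 ✓
  T = 2.415 -> Y = 0.003 ✓
  T = 0.546 -> Y = 0.743 ✓
All samples match this transformation.

(b) exp(-T²)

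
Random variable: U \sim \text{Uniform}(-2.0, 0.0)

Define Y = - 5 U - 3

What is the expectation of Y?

For Y = -5U - 3:
E[Y] = -5 * E[U] - 3
E[U] = (-2 + 0)/2 = -1
E[Y] = -5 * (-1) - 3 = 2

2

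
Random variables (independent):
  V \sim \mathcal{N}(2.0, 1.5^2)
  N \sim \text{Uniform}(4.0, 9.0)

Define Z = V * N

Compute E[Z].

For independent RVs: E[XY] = E[X]*E[Y]
E[V] = 2
E[N] = 6.5
E[Z] = 2 * 6.5 = 13

13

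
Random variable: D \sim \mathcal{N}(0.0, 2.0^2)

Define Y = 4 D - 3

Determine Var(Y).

For Y = aD + b: Var(Y) = a² * Var(D)
Var(D) = 2.0^2 = 4
Var(Y) = 4² * 4 = 16 * 4 = 64

64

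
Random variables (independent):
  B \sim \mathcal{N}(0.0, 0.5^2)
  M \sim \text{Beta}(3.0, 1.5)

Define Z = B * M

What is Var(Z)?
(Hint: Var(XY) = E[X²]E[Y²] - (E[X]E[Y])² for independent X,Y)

Var(XY) = E[X²]E[Y²] - (E[X]E[Y])²
E[B] = 0, Var(B) = 0.25
E[M] = 0.66666667, Var(M) = 0.04040404
E[B²] = 0.25 + 0² = 0.25
E[M²] = 0.04040404 + 0.66666667² = 0.48484848
Var(Z) = 0.25*0.48484848 - (0*0.66666667)²
= 0.12121212 - 0 = 0.12121212

0.12121212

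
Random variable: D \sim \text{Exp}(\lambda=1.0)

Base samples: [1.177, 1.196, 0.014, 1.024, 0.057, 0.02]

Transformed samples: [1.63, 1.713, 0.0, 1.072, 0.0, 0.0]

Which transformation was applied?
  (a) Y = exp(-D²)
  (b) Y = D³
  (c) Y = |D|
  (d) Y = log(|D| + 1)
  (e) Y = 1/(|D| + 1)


Checking option (b) Y = D³:
  D = 1.177 -> Y = 1.63 ✓
  D = 1.196 -> Y = 1.713 ✓
  D = 0.014 -> Y = 0.0 ✓
All samples match this transformation.

(b) D³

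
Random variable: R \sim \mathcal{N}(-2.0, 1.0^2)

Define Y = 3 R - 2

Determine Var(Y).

For Y = aR + b: Var(Y) = a² * Var(R)
Var(R) = 1.0^2 = 1
Var(Y) = 3² * 1 = 9 * 1 = 9

9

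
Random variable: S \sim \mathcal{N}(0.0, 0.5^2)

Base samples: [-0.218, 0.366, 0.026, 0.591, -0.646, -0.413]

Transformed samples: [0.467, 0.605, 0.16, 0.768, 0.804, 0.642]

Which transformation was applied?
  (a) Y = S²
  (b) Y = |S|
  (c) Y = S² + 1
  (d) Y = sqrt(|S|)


Checking option (d) Y = sqrt(|S|):
  S = -0.218 -> Y = 0.467 ✓
  S = 0.366 -> Y = 0.605 ✓
  S = 0.026 -> Y = 0.16 ✓
All samples match this transformation.

(d) sqrt(|S|)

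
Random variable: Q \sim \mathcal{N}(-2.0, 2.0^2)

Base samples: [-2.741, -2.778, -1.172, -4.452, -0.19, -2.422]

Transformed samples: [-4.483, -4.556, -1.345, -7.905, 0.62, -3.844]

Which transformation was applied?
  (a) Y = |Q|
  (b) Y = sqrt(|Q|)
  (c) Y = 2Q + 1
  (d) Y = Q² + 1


Checking option (c) Y = 2Q + 1:
  Q = -2.741 -> Y = -4.483 ✓
  Q = -2.778 -> Y = -4.556 ✓
  Q = -1.172 -> Y = -1.345 ✓
All samples match this transformation.

(c) 2Q + 1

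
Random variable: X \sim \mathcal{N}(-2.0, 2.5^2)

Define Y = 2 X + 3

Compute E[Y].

For Y = 2X + 3:
E[Y] = 2 * E[X] + 3
E[X] = -2.0 = -2
E[Y] = 2 * (-2) + 3 = -1

-1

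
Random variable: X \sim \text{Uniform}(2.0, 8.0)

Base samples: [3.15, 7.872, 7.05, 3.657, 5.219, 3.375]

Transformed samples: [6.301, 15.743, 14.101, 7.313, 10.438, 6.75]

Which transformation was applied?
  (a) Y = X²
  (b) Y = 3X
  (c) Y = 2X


Checking option (c) Y = 2X:
  X = 3.15 -> Y = 6.301 ✓
  X = 7.872 -> Y = 15.743 ✓
  X = 7.05 -> Y = 14.101 ✓
All samples match this transformation.

(c) 2X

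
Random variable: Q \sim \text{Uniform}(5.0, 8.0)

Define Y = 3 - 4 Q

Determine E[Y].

For Y = -4Q + 3:
E[Y] = -4 * E[Q] + 3
E[Q] = (5 + 8)/2 = 6.5
E[Y] = -4 * 6.5 + 3 = -23

-23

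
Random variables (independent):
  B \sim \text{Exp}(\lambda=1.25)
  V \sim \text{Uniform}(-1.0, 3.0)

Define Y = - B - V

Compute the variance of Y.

For independent RVs: Var(aX + bY) = a²Var(X) + b²Var(Y)
Var(B) = 0.64
Var(V) = 1.3333333
Var(Y) = (-1)²*0.64 + (-1)²*1.3333333
= 1*0.64 + 1*1.3333333 = 1.9733333

1.9733333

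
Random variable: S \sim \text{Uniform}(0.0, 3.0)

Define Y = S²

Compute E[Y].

Using E[X²] = Var(X) + (E[X])²:
E[S] = 1.5
Var(S) = (3 - 0)^2/12 = 0.75
E[S²] = 0.75 + 1.5² = 0.75 + 2.25 = 3

3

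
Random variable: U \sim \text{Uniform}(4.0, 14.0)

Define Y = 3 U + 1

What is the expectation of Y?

For Y = 3U + 1:
E[Y] = 3 * E[U] + 1
E[U] = (4 + 14)/2 = 9
E[Y] = 3 * 9 + 1 = 28

28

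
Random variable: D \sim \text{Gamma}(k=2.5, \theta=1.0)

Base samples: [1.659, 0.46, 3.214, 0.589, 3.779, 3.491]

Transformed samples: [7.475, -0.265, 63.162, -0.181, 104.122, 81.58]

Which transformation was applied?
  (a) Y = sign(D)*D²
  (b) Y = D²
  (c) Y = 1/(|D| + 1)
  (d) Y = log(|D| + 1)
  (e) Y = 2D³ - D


Checking option (e) Y = 2D³ - D:
  D = 1.659 -> Y = 7.475 ✓
  D = 0.46 -> Y = -0.265 ✓
  D = 3.214 -> Y = 63.162 ✓
All samples match this transformation.

(e) 2D³ - D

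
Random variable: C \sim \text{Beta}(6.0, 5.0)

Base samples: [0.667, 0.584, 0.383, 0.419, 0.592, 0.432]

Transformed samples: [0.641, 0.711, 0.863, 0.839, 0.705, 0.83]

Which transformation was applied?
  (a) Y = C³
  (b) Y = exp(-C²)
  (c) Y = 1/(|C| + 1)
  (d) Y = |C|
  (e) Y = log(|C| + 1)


Checking option (b) Y = exp(-C²):
  C = 0.667 -> Y = 0.641 ✓
  C = 0.584 -> Y = 0.711 ✓
  C = 0.383 -> Y = 0.863 ✓
All samples match this transformation.

(b) exp(-C²)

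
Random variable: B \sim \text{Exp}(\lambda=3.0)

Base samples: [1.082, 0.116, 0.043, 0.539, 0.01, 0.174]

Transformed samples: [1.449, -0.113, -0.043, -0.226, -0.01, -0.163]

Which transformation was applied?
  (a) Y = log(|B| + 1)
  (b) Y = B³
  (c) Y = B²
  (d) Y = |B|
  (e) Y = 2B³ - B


Checking option (e) Y = 2B³ - B:
  B = 1.082 -> Y = 1.449 ✓
  B = 0.116 -> Y = -0.113 ✓
  B = 0.043 -> Y = -0.043 ✓
All samples match this transformation.

(e) 2B³ - B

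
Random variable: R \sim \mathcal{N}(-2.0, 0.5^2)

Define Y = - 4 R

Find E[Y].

For Y = -4R:
E[Y] = -4 * E[R]
E[R] = -2.0 = -2
E[Y] = -4 * (-2) = 8

8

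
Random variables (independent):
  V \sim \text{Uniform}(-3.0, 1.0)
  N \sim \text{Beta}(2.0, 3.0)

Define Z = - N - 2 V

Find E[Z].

E[Z] = -2*E[V] - 1*E[N]
E[V] = -1
E[N] = 0.4
E[Z] = -2*(-1) - 1*0.4 = 1.6

1.6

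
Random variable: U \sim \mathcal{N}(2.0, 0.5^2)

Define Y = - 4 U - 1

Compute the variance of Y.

For Y = aU + b: Var(Y) = a² * Var(U)
Var(U) = 0.5^2 = 0.25
Var(Y) = (-4)² * 0.25 = 16 * 0.25 = 4

4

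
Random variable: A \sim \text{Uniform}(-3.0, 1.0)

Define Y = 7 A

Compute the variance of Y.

For Y = aA + b: Var(Y) = a² * Var(A)
Var(A) = (1 + 3)^2/12 = 1.3333333
Var(Y) = 7² * 1.3333333 = 49 * 1.3333333 = 65.333333

65.333333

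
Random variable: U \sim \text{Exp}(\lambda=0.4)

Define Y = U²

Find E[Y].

Using E[X²] = Var(X) + (E[X])²:
E[U] = 2.5
Var(U) = 1/0.4^2 = 6.25
E[U²] = 6.25 + 2.5² = 6.25 + 6.25 = 12.5

12.5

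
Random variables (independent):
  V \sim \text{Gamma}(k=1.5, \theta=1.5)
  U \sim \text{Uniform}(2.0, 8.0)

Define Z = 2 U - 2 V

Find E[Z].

E[Z] = -2*E[V] + 2*E[U]
E[V] = 2.25
E[U] = 5
E[Z] = -2*2.25 + 2*5 = 5.5

5.5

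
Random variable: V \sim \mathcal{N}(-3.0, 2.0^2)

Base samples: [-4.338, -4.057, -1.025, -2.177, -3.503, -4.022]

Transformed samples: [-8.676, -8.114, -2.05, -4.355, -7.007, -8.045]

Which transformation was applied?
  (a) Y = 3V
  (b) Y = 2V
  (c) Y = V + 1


Checking option (b) Y = 2V:
  V = -4.338 -> Y = -8.676 ✓
  V = -4.057 -> Y = -8.114 ✓
  V = -1.025 -> Y = -2.05 ✓
All samples match this transformation.

(b) 2V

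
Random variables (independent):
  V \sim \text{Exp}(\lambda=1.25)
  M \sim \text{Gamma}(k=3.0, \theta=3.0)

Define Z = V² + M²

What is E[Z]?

E[Z] = E[V²] + E[M²]
E[V²] = Var(V) + E[V]² = 0.64 + 0.64 = 1.28
E[M²] = Var(M) + E[M]² = 27 + 81 = 108
E[Z] = 1.28 + 108 = 109.28

109.28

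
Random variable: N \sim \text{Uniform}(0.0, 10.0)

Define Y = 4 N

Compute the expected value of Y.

For Y = 4N:
E[Y] = 4 * E[N]
E[N] = (0 + 10)/2 = 5
E[Y] = 4 * 5 = 20

20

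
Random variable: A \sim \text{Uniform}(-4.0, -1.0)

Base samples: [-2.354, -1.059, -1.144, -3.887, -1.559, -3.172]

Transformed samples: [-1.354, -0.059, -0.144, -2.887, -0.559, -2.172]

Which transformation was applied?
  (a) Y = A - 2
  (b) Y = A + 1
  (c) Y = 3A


Checking option (b) Y = A + 1:
  A = -2.354 -> Y = -1.354 ✓
  A = -1.059 -> Y = -0.059 ✓
  A = -1.144 -> Y = -0.144 ✓
All samples match this transformation.

(b) A + 1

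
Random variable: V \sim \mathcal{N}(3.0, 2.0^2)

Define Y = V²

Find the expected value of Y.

Using E[X²] = Var(X) + (E[X])²:
E[V] = 3
Var(V) = 2.0^2 = 4
E[V²] = 4 + 3² = 4 + 9 = 13

13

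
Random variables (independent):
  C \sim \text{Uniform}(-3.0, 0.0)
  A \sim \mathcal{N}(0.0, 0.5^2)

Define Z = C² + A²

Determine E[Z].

E[Z] = E[C²] + E[A²]
E[C²] = Var(C) + E[C]² = 0.75 + 2.25 = 3
E[A²] = Var(A) + E[A]² = 0.25 + 0 = 0.25
E[Z] = 3 + 0.25 = 3.25

3.25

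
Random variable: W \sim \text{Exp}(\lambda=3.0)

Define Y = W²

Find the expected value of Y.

E[W²] = Var(W) + (E[W])² = 0.11111111 + 0.11111111 = 0.22222222

0.22222222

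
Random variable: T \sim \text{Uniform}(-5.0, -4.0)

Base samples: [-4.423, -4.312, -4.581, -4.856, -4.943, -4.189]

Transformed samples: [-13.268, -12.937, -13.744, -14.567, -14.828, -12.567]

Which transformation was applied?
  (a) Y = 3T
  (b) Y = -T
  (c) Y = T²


Checking option (a) Y = 3T:
  T = -4.423 -> Y = -13.268 ✓
  T = -4.312 -> Y = -12.937 ✓
  T = -4.581 -> Y = -13.744 ✓
All samples match this transformation.

(a) 3T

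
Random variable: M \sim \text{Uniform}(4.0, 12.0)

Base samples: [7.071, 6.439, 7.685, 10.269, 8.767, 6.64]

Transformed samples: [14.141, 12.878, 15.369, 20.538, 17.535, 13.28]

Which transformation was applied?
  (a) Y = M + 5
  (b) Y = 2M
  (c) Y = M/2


Checking option (b) Y = 2M:
  M = 7.071 -> Y = 14.141 ✓
  M = 6.439 -> Y = 12.878 ✓
  M = 7.685 -> Y = 15.369 ✓
All samples match this transformation.

(b) 2M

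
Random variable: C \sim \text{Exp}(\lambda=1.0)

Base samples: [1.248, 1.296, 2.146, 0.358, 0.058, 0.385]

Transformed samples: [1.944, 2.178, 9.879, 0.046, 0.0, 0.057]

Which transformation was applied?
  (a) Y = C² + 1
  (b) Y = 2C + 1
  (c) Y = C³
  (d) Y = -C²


Checking option (c) Y = C³:
  C = 1.248 -> Y = 1.944 ✓
  C = 1.296 -> Y = 2.178 ✓
  C = 2.146 -> Y = 9.879 ✓
All samples match this transformation.

(c) C³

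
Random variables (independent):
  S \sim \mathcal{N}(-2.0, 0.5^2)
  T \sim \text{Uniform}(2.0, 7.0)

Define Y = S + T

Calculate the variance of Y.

For independent RVs: Var(aX + bY) = a²Var(X) + b²Var(Y)
Var(S) = 0.25
Var(T) = 2.0833333
Var(Y) = 1²*0.25 + 1²*2.0833333
= 1*0.25 + 1*2.0833333 = 2.3333333

2.3333333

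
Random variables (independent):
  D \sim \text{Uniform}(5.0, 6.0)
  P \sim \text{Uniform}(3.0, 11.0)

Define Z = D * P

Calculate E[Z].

For independent RVs: E[XY] = E[X]*E[Y]
E[D] = 5.5
E[P] = 7
E[Z] = 5.5 * 7 = 38.5

38.5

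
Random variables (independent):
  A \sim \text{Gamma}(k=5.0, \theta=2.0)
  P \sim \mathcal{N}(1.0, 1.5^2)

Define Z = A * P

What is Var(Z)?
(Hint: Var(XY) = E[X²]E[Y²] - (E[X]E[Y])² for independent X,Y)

Var(XY) = E[X²]E[Y²] - (E[X]E[Y])²
E[A] = 10, Var(A) = 20
E[P] = 1, Var(P) = 2.25
E[A²] = 20 + 10² = 120
E[P²] = 2.25 + 1² = 3.25
Var(Z) = 120*3.25 - (10*1)²
= 390 - 100 = 290

290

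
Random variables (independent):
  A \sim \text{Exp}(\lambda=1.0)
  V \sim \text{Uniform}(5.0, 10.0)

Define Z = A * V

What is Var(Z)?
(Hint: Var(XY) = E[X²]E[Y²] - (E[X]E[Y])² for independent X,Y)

Var(XY) = E[X²]E[Y²] - (E[X]E[Y])²
E[A] = 1, Var(A) = 1
E[V] = 7.5, Var(V) = 2.0833333
E[A²] = 1 + 1² = 2
E[V²] = 2.0833333 + 7.5² = 58.333333
Var(Z) = 2*58.333333 - (1*7.5)²
= 116.66667 - 56.25 = 60.416667

60.416667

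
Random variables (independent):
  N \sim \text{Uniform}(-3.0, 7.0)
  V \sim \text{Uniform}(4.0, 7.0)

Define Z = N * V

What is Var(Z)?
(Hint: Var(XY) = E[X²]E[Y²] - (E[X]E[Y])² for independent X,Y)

Var(XY) = E[X²]E[Y²] - (E[X]E[Y])²
E[N] = 2, Var(N) = 8.3333333
E[V] = 5.5, Var(V) = 0.75
E[N²] = 8.3333333 + 2² = 12.333333
E[V²] = 0.75 + 5.5² = 31
Var(Z) = 12.333333*31 - (2*5.5)²
= 382.33333 - 121 = 261.33333

261.33333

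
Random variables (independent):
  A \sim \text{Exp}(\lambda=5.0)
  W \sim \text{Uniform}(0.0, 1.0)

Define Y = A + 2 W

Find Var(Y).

For independent RVs: Var(aX + bY) = a²Var(X) + b²Var(Y)
Var(A) = 0.04
Var(W) = 0.083333333
Var(Y) = 1²*0.04 + 2²*0.083333333
= 1*0.04 + 4*0.083333333 = 0.37333333

0.37333333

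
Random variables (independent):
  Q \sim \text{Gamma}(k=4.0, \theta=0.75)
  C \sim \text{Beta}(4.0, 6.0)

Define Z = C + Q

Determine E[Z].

E[Z] = 1*E[Q] + 1*E[C]
E[Q] = 3
E[C] = 0.4
E[Z] = 1*3 + 1*0.4 = 3.4

3.4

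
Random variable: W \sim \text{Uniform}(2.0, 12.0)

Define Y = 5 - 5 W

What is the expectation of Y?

For Y = -5W + 5:
E[Y] = -5 * E[W] + 5
E[W] = (2 + 12)/2 = 7
E[Y] = -5 * 7 + 5 = -30

-30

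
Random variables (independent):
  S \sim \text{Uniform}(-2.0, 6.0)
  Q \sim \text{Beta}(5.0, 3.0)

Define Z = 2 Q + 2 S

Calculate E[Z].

E[Z] = 2*E[S] + 2*E[Q]
E[S] = 2
E[Q] = 0.625
E[Z] = 2*2 + 2*0.625 = 5.25

5.25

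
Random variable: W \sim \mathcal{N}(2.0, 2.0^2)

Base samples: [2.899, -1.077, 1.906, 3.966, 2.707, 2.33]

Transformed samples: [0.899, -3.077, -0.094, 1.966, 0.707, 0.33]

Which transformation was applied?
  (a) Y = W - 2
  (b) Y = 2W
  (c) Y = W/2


Checking option (a) Y = W - 2:
  W = 2.899 -> Y = 0.899 ✓
  W = -1.077 -> Y = -3.077 ✓
  W = 1.906 -> Y = -0.094 ✓
All samples match this transformation.

(a) W - 2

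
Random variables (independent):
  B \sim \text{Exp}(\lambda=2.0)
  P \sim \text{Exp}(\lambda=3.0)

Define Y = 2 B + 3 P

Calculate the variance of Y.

For independent RVs: Var(aX + bY) = a²Var(X) + b²Var(Y)
Var(B) = 0.25
Var(P) = 0.11111111
Var(Y) = 2²*0.25 + 3²*0.11111111
= 4*0.25 + 9*0.11111111 = 2

2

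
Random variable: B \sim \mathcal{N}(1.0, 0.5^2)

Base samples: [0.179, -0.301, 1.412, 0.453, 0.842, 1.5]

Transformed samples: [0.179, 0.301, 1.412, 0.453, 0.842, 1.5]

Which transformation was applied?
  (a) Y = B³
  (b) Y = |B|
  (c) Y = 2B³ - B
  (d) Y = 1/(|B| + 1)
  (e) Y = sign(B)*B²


Checking option (b) Y = |B|:
  B = 0.179 -> Y = 0.179 ✓
  B = -0.301 -> Y = 0.301 ✓
  B = 1.412 -> Y = 1.412 ✓
All samples match this transformation.

(b) |B|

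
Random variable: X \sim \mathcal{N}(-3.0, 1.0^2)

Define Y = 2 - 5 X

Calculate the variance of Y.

For Y = aX + b: Var(Y) = a² * Var(X)
Var(X) = 1.0^2 = 1
Var(Y) = (-5)² * 1 = 25 * 1 = 25

25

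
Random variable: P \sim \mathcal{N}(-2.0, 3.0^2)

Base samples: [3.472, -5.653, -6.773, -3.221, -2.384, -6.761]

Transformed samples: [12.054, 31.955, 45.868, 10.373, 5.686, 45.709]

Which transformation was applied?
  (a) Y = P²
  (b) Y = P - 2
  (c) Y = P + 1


Checking option (a) Y = P²:
  P = 3.472 -> Y = 12.054 ✓
  P = -5.653 -> Y = 31.955 ✓
  P = -6.773 -> Y = 45.868 ✓
All samples match this transformation.

(a) P²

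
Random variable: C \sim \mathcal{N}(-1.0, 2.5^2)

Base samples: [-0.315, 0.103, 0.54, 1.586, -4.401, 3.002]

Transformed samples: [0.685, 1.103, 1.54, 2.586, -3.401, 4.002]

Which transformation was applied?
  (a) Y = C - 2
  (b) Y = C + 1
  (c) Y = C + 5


Checking option (b) Y = C + 1:
  C = -0.315 -> Y = 0.685 ✓
  C = 0.103 -> Y = 1.103 ✓
  C = 0.54 -> Y = 1.54 ✓
All samples match this transformation.

(b) C + 1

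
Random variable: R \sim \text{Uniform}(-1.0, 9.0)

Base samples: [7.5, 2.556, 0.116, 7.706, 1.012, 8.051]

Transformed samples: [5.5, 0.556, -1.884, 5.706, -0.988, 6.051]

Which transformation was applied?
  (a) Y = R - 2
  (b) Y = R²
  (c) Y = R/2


Checking option (a) Y = R - 2:
  R = 7.5 -> Y = 5.5 ✓
  R = 2.556 -> Y = 0.556 ✓
  R = 0.116 -> Y = -1.884 ✓
All samples match this transformation.

(a) R - 2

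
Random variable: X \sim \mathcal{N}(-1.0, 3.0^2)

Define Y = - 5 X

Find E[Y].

For Y = -5X:
E[Y] = -5 * E[X]
E[X] = -1.0 = -1
E[Y] = -5 * (-1) = 5

5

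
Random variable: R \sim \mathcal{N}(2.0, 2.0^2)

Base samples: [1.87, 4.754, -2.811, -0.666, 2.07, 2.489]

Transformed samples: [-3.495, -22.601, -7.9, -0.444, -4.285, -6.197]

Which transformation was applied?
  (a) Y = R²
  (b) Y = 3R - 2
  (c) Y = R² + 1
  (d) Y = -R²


Checking option (d) Y = -R²:
  R = 1.87 -> Y = -3.495 ✓
  R = 4.754 -> Y = -22.601 ✓
  R = -2.811 -> Y = -7.9 ✓
All samples match this transformation.

(d) -R²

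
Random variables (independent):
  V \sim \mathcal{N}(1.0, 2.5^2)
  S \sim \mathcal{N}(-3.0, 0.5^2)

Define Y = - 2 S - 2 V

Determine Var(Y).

For independent RVs: Var(aX + bY) = a²Var(X) + b²Var(Y)
Var(V) = 6.25
Var(S) = 0.25
Var(Y) = (-2)²*6.25 + (-2)²*0.25
= 4*6.25 + 4*0.25 = 26

26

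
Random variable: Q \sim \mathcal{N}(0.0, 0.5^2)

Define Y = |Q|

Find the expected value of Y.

For X ~ N(0, 0.5²), E[|X|] = sigma * sqrt(2/pi)
= 0.5 * sqrt(2/pi) = 0.39894228

0.39894228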